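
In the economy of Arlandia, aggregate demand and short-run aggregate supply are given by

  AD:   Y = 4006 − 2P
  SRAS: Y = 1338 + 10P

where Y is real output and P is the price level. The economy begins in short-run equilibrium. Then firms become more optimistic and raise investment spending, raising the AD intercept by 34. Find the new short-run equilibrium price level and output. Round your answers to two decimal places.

This is a positive demand shock: AD shifts right.
New AD: Y = 4040 − 2P.
Set AD = SRAS: 4040 − 2P = 1338 + 10P, so 2702 = 12P and P = 225.17.
Substituting into AD, Y = 3589.67.

P = 225.17, Y = 3589.67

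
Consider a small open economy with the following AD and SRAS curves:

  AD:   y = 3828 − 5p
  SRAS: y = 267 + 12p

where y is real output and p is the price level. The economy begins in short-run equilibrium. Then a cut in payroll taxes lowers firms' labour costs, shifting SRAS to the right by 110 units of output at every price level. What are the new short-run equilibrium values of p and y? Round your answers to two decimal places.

p = 203.00, y = 2813.00

This is a positive supply shock: SRAS shifts right.
New SRAS: y = 377 + 12p.
Set AD = SRAS: 3828 − 5p = 377 + 12p, so 3451 = 17p and p = 203.00.
Substituting into AD, y = 2813.00.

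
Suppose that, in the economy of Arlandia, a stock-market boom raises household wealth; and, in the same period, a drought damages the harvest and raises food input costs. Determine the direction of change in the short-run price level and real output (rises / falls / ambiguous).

Price level: rises; output: ambiguous

The first event is a positive demand shock: AD shifts right, which by itself pushes P up and Y up.
The second is an adverse supply shock: SRAS shifts left, which by itself pushes P up and Y down.
Both shocks push P up, so P rises. The two shocks push Y in opposite directions, so the effect on Y is ambiguous.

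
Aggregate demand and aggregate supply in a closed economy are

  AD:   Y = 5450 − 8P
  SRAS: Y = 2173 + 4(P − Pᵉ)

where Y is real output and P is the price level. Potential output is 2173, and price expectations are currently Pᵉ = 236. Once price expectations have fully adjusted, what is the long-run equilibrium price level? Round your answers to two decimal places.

Long-run P = 409.63

Short run: with Pᵉ = 236, SRAS is Y = 1229 + 4P. Setting AD = SRAS gives 4221 = 12P, so P = 351.75 and Y = 5450 − 8P = 2636.00.
Output 2636.00 is above potential 2173, so over time expected prices rise and SRAS shifts left until Y returns to 2173.
Long run: Y = 2173 on the AD curve gives 2173 = 5450 − 8P, so P = 409.63.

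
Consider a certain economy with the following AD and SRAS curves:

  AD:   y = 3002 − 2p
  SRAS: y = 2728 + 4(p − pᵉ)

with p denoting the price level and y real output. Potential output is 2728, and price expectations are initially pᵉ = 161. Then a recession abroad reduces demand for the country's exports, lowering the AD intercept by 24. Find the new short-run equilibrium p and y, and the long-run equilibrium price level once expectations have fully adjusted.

AD shifts left: new AD is y = 2978 − 2p. With pᵉ = 161, SRAS is y = 2084 + 4p.
Short run: 2978 − 2p = 2084 + 4p gives 894 = 6p, so p = 149 and y = 2978 − 2·149 = 2680.
y = 2680 is below potential 2728; expectations adjust and SRAS shifts right until y = 2728.
Long run: on the new AD curve, 2728 = 2978 − 2p gives p = 125.

Short run: p = 149, y = 2680. Long run: p = 125.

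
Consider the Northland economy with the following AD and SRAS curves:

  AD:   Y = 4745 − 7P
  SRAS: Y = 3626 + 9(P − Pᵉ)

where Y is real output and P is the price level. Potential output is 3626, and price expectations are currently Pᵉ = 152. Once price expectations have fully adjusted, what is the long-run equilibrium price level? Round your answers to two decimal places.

Long-run P = 159.86

Short run: with Pᵉ = 152, SRAS is Y = 2258 + 9P. Setting AD = SRAS gives 2487 = 16P, so P = 155.44 and Y = 4745 − 7P = 3656.94.
Output 3656.94 is above potential 3626, so over time expected prices rise and SRAS shifts left until Y returns to 3626.
Long run: Y = 3626 on the AD curve gives 3626 = 4745 − 7P, so P = 159.86.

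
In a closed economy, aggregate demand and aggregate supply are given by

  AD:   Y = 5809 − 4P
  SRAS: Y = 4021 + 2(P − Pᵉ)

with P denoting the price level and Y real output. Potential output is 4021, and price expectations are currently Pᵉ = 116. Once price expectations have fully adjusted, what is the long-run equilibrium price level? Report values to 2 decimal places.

Long-run P = 447.00

Short run: with Pᵉ = 116, SRAS is Y = 3789 + 2P. Setting AD = SRAS gives 2020 = 6P, so P = 336.67 and Y = 5809 − 4P = 4462.33.
Output 4462.33 is above potential 4021, so over time expected prices rise and SRAS shifts left until Y returns to 4021.
Long run: Y = 4021 on the AD curve gives 4021 = 5809 − 4P, so P = 447.00.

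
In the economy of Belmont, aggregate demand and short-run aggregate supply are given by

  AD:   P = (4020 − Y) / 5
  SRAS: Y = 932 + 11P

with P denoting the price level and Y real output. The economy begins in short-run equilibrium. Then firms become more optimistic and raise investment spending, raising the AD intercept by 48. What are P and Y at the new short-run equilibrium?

This is a positive demand shock: AD shifts right.
New AD: Y = 4068 − 5P.
Set AD = SRAS: 4068 − 5P = 932 + 11P, so 3136 = 16P and P = 196.
Y = 4068 − 5·196 = 3088.

P = 196, Y = 3088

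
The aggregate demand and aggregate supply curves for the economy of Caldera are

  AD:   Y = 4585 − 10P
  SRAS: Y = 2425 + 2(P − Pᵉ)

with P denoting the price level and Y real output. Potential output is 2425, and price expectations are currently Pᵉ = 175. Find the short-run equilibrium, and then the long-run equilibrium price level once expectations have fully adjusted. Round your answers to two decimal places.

Short run: with Pᵉ = 175, SRAS is Y = 2075 + 2P. Setting AD = SRAS gives 2510 = 12P, so P = 209.17 and Y = 4585 − 10P = 2493.33.
Output 2493.33 is above potential 2425, so over time expected prices rise and SRAS shifts left until Y returns to 2425.
Long run: Y = 2425 on the AD curve gives 2425 = 4585 − 10P, so P = 216.00.

Short run: P = 209.17, Y = 2493.33. Long run: P = 216.00.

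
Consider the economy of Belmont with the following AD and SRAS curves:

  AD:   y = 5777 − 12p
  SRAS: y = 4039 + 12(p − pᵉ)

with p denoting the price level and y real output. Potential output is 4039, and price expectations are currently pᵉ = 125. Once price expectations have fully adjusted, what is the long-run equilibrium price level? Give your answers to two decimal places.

Short run: with pᵉ = 125, SRAS is y = 2539 + 12p. Setting AD = SRAS gives 3238 = 24p, so p = 134.92 and y = 5777 − 12p = 4158.00.
Output 4158.00 is above potential 4039, so over time expected prices rise and SRAS shifts left until y returns to 4039.
Long run: y = 4039 on the AD curve gives 4039 = 5777 − 12p, so p = 144.83.

Long-run p = 144.83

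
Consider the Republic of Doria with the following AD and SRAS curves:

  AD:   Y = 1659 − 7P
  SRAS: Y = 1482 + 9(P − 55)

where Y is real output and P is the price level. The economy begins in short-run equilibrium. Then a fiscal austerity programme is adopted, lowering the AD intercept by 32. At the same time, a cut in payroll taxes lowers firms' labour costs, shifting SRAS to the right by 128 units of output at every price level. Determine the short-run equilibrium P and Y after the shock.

P = 32, Y = 1403

After both shocks: AD is Y = 1627 − 7P and SRAS is Y = 1115 + 9P.
Setting them equal: 512 = 16P, so P = 32.
Y = 1627 − 7·32 = 1403.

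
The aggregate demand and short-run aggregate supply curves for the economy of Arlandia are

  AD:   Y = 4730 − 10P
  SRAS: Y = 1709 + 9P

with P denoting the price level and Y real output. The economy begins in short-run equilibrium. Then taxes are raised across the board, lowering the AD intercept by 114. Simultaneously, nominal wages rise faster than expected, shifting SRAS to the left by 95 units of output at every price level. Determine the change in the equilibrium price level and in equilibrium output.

After both shocks: AD is Y = 4616 − 10P and SRAS is Y = 1614 + 9P.
Setting them equal: 3002 = 19P, so P = 158.
Y = 4616 − 10·158 = 3036.
Initially P = 159, Y = 3140, so ΔP = -1 and ΔY = -104.

ΔP = -1, ΔY = -104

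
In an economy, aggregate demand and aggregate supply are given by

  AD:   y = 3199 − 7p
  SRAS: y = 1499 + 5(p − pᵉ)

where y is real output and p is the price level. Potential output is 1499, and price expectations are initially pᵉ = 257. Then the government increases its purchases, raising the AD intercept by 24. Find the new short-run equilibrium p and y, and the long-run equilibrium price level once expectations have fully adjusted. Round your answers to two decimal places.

AD shifts right: new AD is y = 3223 − 7p. With pᵉ = 257, SRAS is y = 214 + 5p.
Short run: 3223 − 7p = 214 + 5p gives 3009 = 12p, so p = 250.75 and y = 3223 − 7p = 1467.75.
y = 1467.75 is below potential 1499; expectations adjust and SRAS shifts right until y = 1499.
Long run: on the new AD curve, 1499 = 3223 − 7p gives p = 246.29.

Short run: p = 250.75, y = 1467.75. Long run: p = 246.29.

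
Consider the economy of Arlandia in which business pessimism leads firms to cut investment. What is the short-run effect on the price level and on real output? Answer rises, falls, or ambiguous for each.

This is a negative demand shock: AD shifts left.
Moving along the upward-sloping SRAS curve, P falls and Y falls.

Price level: falls; output: falls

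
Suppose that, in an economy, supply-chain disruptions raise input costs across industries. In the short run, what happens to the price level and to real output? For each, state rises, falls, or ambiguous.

This is an adverse supply shock: SRAS shifts left.
Moving along the downward-sloping AD curve, P rises and Y falls.

Price level: rises; output: falls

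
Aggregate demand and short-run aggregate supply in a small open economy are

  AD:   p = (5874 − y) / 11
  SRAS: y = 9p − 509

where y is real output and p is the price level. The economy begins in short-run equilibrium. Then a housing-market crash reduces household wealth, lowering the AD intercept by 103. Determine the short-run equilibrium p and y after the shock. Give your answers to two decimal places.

p = 314.00, y = 2317.00

This is a negative demand shock: AD shifts left.
New AD: y = 5771 − 11p.
Set AD = SRAS: 5771 − 11p = 9p − 509, so 6280 = 20p and p = 314.00.
Substituting into AD, y = 2317.00.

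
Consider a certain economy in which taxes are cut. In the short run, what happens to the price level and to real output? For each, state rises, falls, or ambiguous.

Price level: rises; output: rises

This is a positive demand shock: AD shifts right.
Moving along the upward-sloping SRAS curve, P rises and Y rises.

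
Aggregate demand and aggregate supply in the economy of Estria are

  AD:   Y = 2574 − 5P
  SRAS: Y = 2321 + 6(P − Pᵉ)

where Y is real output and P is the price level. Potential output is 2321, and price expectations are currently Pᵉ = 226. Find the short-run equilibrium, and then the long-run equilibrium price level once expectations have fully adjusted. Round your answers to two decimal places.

Short run: with Pᵉ = 226, SRAS is Y = 965 + 6P. Setting AD = SRAS gives 1609 = 11P, so P = 146.27 and Y = 2574 − 5P = 1842.64.
Output 1842.64 is below potential 2321, so over time expected prices fall and SRAS shifts right until Y returns to 2321.
Long run: Y = 2321 on the AD curve gives 2321 = 2574 − 5P, so P = 50.60.

Short run: P = 146.27, Y = 1842.64. Long run: P = 50.60.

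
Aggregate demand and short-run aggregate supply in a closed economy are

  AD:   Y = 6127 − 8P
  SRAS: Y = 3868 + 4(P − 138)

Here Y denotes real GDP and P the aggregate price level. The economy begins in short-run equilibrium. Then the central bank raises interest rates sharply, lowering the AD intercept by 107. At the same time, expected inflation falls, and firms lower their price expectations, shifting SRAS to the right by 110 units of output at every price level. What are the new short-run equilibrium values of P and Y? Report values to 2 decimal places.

After both shocks: AD is Y = 6020 − 8P and SRAS is Y = 3426 + 4P.
Setting them equal: 2594 = 12P, so P = 216.17.
Substituting into AD, Y = 4290.67.

P = 216.17, Y = 4290.67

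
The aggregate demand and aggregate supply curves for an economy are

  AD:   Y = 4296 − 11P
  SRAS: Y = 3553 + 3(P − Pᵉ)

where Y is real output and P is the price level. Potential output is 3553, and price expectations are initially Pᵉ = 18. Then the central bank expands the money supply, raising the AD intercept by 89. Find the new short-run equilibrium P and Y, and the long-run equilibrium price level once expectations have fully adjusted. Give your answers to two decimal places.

AD shifts right: new AD is Y = 4385 − 11P. With Pᵉ = 18, SRAS is Y = 3499 + 3P.
Short run: 4385 − 11P = 3499 + 3P gives 886 = 14P, so P = 63.29 and Y = 4385 − 11P = 3688.86.
Y = 3688.86 is above potential 3553; expectations adjust and SRAS shifts left until Y = 3553.
Long run: on the new AD curve, 3553 = 4385 − 11P gives P = 75.64.

Short run: P = 63.29, Y = 3688.86. Long run: P = 75.64.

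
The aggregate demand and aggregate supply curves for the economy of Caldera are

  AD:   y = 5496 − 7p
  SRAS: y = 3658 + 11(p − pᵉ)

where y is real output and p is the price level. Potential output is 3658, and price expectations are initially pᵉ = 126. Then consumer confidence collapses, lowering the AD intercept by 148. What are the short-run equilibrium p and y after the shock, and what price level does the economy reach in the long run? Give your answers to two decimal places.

Short run: p = 170.89, y = 4151.78. Long run: p = 241.43.

AD shifts left: new AD is y = 5348 − 7p. With pᵉ = 126, SRAS is y = 2272 + 11p.
Short run: 5348 − 7p = 2272 + 11p gives 3076 = 18p, so p = 170.89 and y = 5348 − 7p = 4151.78.
y = 4151.78 is above potential 3658; expectations adjust and SRAS shifts left until y = 3658.
Long run: on the new AD curve, 3658 = 5348 − 7p gives p = 241.43.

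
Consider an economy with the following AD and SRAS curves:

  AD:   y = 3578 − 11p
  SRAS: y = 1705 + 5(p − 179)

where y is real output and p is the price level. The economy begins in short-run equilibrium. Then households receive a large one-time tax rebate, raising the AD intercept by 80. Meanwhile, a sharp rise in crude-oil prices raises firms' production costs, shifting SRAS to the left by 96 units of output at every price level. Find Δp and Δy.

Δp = +11, Δy = -41

After both shocks: AD is y = 3658 − 11p and SRAS is y = 714 + 5p.
Setting them equal: 2944 = 16p, so p = 184.
y = 3658 − 11·184 = 1634.
Initially p = 173, y = 1675, so Δp = +11 and Δy = -41.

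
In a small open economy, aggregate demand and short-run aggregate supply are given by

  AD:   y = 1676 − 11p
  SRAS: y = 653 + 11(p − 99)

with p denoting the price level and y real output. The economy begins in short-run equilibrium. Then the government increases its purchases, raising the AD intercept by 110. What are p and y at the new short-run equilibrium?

This is a positive demand shock: AD shifts right.
New AD: y = 1786 − 11p.
SRAS can be written y = 11p − 436.
Set AD = SRAS: 1786 − 11p = 11p − 436, so 2222 = 22p and p = 101.
y = 1786 − 11·101 = 675.

p = 101, y = 675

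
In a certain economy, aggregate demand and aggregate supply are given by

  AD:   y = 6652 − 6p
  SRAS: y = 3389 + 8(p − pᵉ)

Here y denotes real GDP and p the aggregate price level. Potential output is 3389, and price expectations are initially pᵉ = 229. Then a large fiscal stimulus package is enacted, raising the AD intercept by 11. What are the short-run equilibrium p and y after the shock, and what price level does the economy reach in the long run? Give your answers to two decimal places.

Short run: p = 364.71, y = 4474.71. Long run: p = 545.67.

AD shifts right: new AD is y = 6663 − 6p. With pᵉ = 229, SRAS is y = 1557 + 8p.
Short run: 6663 − 6p = 1557 + 8p gives 5106 = 14p, so p = 364.71 and y = 6663 − 6p = 4474.71.
y = 4474.71 is above potential 3389; expectations adjust and SRAS shifts left until y = 3389.
Long run: on the new AD curve, 3389 = 6663 − 6p gives p = 545.67.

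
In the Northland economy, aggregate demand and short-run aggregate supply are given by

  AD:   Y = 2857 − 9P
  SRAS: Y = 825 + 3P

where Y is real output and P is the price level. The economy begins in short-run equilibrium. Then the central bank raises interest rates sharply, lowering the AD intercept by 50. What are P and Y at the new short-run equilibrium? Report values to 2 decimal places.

P = 165.17, Y = 1320.50

This is a negative demand shock: AD shifts left.
New AD: Y = 2807 − 9P.
Set AD = SRAS: 2807 − 9P = 825 + 3P, so 1982 = 12P and P = 165.17.
Substituting into AD, Y = 1320.50.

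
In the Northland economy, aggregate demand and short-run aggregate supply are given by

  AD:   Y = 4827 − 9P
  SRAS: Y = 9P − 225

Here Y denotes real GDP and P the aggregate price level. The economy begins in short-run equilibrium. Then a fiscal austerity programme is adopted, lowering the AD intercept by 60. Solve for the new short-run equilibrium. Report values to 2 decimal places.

This is a negative demand shock: AD shifts left.
New AD: Y = 4767 − 9P.
Set AD = SRAS: 4767 − 9P = 9P − 225, so 4992 = 18P and P = 277.33.
Substituting into AD, Y = 2271.00.

P = 277.33, Y = 2271.00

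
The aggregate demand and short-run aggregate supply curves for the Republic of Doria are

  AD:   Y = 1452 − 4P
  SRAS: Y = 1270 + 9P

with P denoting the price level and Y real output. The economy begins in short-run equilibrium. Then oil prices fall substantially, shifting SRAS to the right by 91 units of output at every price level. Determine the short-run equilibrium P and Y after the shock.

P = 7, Y = 1424

This is a positive supply shock: SRAS shifts right.
New SRAS: Y = 1361 + 9P.
Set AD = SRAS: 1452 − 4P = 1361 + 9P, so 91 = 13P and P = 7.
Y = 1452 − 4·7 = 1424.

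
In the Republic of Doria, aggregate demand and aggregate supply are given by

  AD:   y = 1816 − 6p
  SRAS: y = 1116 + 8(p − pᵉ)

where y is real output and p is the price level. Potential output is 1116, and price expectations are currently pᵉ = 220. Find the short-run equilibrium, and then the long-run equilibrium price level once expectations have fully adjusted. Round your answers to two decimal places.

Short run: p = 175.71, y = 761.71. Long run: p = 116.67.

Short run: with pᵉ = 220, SRAS is y = 8p − 644. Setting AD = SRAS gives 2460 = 14p, so p = 175.71 and y = 1816 − 6p = 761.71.
Output 761.71 is below potential 1116, so over time expected prices fall and SRAS shifts right until y returns to 1116.
Long run: y = 1116 on the AD curve gives 1116 = 1816 − 6p, so p = 116.67.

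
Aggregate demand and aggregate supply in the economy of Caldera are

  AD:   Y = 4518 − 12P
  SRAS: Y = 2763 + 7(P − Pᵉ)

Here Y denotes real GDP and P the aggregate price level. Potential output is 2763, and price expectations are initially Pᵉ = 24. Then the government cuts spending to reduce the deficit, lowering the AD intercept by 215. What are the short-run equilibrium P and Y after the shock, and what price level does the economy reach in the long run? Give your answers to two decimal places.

Short run: P = 89.89, Y = 3224.26. Long run: P = 128.33.

AD shifts left: new AD is Y = 4303 − 12P. With Pᵉ = 24, SRAS is Y = 2595 + 7P.
Short run: 4303 − 12P = 2595 + 7P gives 1708 = 19P, so P = 89.89 and Y = 4303 − 12P = 3224.26.
Y = 3224.26 is above potential 2763; expectations adjust and SRAS shifts left until Y = 2763.
Long run: on the new AD curve, 2763 = 4303 − 12P gives P = 128.33.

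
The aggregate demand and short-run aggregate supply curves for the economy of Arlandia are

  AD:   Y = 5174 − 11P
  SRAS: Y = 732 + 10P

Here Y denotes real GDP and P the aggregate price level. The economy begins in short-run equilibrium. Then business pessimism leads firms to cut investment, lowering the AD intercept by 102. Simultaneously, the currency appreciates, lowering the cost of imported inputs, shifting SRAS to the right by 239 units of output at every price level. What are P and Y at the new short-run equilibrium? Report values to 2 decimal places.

P = 195.29, Y = 2923.86

After both shocks: AD is Y = 5072 − 11P and SRAS is Y = 971 + 10P.
Setting them equal: 4101 = 21P, so P = 195.29.
Substituting into AD, Y = 2923.86.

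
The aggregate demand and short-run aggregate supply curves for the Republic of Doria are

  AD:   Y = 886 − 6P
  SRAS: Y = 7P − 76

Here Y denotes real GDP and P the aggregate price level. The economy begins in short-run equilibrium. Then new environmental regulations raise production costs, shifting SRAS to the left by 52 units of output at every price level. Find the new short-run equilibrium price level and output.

This is a negative supply shock: SRAS shifts left.
New SRAS: Y = 7P − 128.
Set AD = SRAS: 886 − 6P = 7P − 128, so 1014 = 13P and P = 78.
Y = 886 − 6·78 = 418.

P = 78, Y = 418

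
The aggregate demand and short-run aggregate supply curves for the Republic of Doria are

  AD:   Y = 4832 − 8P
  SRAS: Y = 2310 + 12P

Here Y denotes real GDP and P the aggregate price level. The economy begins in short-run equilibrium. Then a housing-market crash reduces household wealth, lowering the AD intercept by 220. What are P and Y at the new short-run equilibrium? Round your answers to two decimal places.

P = 115.10, Y = 3691.20

This is a negative demand shock: AD shifts left.
New AD: Y = 4612 − 8P.
Set AD = SRAS: 4612 − 8P = 2310 + 12P, so 2302 = 20P and P = 115.10.
Substituting into AD, Y = 3691.20.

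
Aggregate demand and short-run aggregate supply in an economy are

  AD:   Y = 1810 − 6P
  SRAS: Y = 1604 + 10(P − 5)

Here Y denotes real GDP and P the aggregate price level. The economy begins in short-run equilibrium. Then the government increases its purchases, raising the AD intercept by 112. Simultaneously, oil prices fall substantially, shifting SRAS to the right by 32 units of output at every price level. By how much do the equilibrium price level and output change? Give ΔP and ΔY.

After both shocks: AD is Y = 1922 − 6P and SRAS is Y = 1586 + 10P.
Setting them equal: 336 = 16P, so P = 21.
Y = 1922 − 6·21 = 1796.
Initially P = 16, Y = 1714, so ΔP = +5 and ΔY = +82.

ΔP = +5, ΔY = +82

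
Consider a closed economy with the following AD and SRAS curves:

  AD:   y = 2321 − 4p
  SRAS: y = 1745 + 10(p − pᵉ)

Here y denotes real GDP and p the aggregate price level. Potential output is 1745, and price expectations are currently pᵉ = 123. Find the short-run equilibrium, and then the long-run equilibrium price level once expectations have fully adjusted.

Short run: p = 129, y = 1805. Long run: p = 144.

Short run: with pᵉ = 123, SRAS is y = 515 + 10p. Setting AD = SRAS gives 1806 = 14p, so p = 129 and y = 2321 − 4·129 = 1805.
Output 1805 is above potential 1745, so over time expected prices rise and SRAS shifts left until y returns to 1745.
Long run: y = 1745 on the AD curve gives 1745 = 2321 − 4p, so p = 144.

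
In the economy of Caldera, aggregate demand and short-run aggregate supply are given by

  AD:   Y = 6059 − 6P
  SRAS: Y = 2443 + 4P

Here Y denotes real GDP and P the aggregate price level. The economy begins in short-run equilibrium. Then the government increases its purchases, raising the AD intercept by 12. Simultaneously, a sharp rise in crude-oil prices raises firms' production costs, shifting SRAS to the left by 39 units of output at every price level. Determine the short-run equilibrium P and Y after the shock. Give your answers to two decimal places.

P = 366.70, Y = 3870.80

After both shocks: AD is Y = 6071 − 6P and SRAS is Y = 2404 + 4P.
Setting them equal: 3667 = 10P, so P = 366.70.
Substituting into AD, Y = 3870.80.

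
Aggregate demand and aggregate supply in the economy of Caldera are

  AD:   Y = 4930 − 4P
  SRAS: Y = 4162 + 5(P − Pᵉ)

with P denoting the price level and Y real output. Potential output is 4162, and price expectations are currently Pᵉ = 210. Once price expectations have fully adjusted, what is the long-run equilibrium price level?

Long-run P = 192

Short run: with Pᵉ = 210, SRAS is Y = 3112 + 5P. Setting AD = SRAS gives 1818 = 9P, so P = 202 and Y = 4930 − 4·202 = 4122.
Output 4122 is below potential 4162, so over time expected prices fall and SRAS shifts right until Y returns to 4162.
Long run: Y = 4162 on the AD curve gives 4162 = 4930 − 4P, so P = 192.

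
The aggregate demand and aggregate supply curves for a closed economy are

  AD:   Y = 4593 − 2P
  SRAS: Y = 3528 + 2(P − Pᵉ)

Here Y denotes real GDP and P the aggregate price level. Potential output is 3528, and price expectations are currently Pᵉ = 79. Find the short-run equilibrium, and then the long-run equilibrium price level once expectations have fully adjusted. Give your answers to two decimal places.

Short run: with Pᵉ = 79, SRAS is Y = 3370 + 2P. Setting AD = SRAS gives 1223 = 4P, so P = 305.75 and Y = 4593 − 2P = 3981.50.
Output 3981.50 is above potential 3528, so over time expected prices rise and SRAS shifts left until Y returns to 3528.
Long run: Y = 3528 on the AD curve gives 3528 = 4593 − 2P, so P = 532.50.

Short run: P = 305.75, Y = 3981.50. Long run: P = 532.50.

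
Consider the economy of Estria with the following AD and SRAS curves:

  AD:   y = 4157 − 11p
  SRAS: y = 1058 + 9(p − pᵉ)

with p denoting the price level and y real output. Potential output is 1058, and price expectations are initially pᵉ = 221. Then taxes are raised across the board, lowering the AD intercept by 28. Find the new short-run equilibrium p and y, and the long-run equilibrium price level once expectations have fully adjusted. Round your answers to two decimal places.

AD shifts left: new AD is y = 4129 − 11p. With pᵉ = 221, SRAS is y = 9p − 931.
Short run: 4129 − 11p = 9p − 931 gives 5060 = 20p, so p = 253.00 and y = 4129 − 11p = 1346.00.
y = 1346.00 is above potential 1058; expectations adjust and SRAS shifts left until y = 1058.
Long run: on the new AD curve, 1058 = 4129 − 11p gives p = 279.18.

Short run: p = 253.00, y = 1346.00. Long run: p = 279.18.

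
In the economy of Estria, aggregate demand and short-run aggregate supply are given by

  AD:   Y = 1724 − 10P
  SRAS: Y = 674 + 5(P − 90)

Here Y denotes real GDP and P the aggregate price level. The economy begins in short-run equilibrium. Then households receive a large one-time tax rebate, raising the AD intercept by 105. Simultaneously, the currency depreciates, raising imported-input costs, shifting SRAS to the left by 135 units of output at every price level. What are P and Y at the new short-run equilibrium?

After both shocks: AD is Y = 1829 − 10P and SRAS is Y = 89 + 5P.
Setting them equal: 1740 = 15P, so P = 116.
Y = 1829 − 10·116 = 669.

P = 116, Y = 669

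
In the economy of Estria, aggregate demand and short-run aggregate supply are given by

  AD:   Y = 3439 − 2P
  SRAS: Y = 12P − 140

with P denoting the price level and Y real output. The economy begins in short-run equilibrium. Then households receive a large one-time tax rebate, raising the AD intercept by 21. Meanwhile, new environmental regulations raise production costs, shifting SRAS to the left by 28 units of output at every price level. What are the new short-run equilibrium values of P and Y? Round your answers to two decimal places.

After both shocks: AD is Y = 3460 − 2P and SRAS is Y = 12P − 168.
Setting them equal: 3628 = 14P, so P = 259.14.
Substituting into AD, Y = 2941.71.

P = 259.14, Y = 2941.71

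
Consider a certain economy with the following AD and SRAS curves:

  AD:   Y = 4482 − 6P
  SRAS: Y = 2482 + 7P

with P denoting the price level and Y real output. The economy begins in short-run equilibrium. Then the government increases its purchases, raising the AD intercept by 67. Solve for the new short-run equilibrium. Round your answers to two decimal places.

This is a positive demand shock: AD shifts right.
New AD: Y = 4549 − 6P.
Set AD = SRAS: 4549 − 6P = 2482 + 7P, so 2067 = 13P and P = 159.00.
Substituting into AD, Y = 3595.00.

P = 159.00, Y = 3595.00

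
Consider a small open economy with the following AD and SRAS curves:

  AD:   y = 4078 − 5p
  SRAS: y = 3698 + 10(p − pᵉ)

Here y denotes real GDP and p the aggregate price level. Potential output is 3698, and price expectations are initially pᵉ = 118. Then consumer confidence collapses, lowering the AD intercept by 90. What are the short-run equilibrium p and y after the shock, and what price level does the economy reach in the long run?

Short run: p = 98, y = 3498. Long run: p = 58.

AD shifts left: new AD is y = 3988 − 5p. With pᵉ = 118, SRAS is y = 2518 + 10p.
Short run: 3988 − 5p = 2518 + 10p gives 1470 = 15p, so p = 98 and y = 3988 − 5·98 = 3498.
y = 3498 is below potential 3698; expectations adjust and SRAS shifts right until y = 3698.
Long run: on the new AD curve, 3698 = 3988 − 5p gives p = 58.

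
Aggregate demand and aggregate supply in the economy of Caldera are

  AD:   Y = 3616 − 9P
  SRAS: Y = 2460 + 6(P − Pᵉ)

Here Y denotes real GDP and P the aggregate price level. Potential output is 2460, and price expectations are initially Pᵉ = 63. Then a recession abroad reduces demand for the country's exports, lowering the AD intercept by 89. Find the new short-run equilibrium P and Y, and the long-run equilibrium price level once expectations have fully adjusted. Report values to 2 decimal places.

AD shifts left: new AD is Y = 3527 − 9P. With Pᵉ = 63, SRAS is Y = 2082 + 6P.
Short run: 3527 − 9P = 2082 + 6P gives 1445 = 15P, so P = 96.33 and Y = 3527 − 9P = 2660.00.
Y = 2660.00 is above potential 2460; expectations adjust and SRAS shifts left until Y = 2460.
Long run: on the new AD curve, 2460 = 3527 − 9P gives P = 118.56.

Short run: P = 96.33, Y = 2660.00. Long run: P = 118.56.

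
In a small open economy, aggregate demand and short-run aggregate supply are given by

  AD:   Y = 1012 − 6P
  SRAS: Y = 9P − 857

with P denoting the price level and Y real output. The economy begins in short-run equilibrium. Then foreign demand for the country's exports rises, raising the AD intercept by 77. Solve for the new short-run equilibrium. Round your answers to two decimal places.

This is a positive demand shock: AD shifts right.
New AD: Y = 1089 − 6P.
Set AD = SRAS: 1089 − 6P = 9P − 857, so 1946 = 15P and P = 129.73.
Substituting into AD, Y = 310.60.

P = 129.73, Y = 310.60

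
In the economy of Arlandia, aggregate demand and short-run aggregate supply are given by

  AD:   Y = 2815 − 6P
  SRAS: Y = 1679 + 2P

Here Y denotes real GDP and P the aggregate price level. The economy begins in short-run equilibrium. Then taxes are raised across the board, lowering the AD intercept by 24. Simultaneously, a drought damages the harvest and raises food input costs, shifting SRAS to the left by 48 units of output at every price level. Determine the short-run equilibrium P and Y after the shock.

P = 145, Y = 1921

After both shocks: AD is Y = 2791 − 6P and SRAS is Y = 1631 + 2P.
Setting them equal: 1160 = 8P, so P = 145.
Y = 2791 − 6·145 = 1921.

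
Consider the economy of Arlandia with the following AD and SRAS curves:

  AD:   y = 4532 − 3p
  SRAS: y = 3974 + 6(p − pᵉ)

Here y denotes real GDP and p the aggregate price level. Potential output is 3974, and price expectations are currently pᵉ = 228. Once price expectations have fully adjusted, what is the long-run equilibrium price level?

Long-run p = 186

Short run: with pᵉ = 228, SRAS is y = 2606 + 6p. Setting AD = SRAS gives 1926 = 9p, so p = 214 and y = 4532 − 3·214 = 3890.
Output 3890 is below potential 3974, so over time expected prices fall and SRAS shifts right until y returns to 3974.
Long run: y = 3974 on the AD curve gives 3974 = 4532 − 3p, so p = 186.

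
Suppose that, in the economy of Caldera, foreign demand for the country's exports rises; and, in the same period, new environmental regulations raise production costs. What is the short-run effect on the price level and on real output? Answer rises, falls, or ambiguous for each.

Price level: rises; output: ambiguous

The first event is a positive demand shock: AD shifts right, which by itself pushes P up and Y up.
The second is an adverse supply shock: SRAS shifts left, which by itself pushes P up and Y down.
Both shocks push P up, so P rises. The two shocks push Y in opposite directions, so the effect on Y is ambiguous.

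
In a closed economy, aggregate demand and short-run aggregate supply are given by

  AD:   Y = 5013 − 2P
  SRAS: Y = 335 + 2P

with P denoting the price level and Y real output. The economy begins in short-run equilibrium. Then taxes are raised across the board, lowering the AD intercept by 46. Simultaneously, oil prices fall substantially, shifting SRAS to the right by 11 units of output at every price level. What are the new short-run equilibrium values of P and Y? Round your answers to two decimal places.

P = 1155.25, Y = 2656.50

After both shocks: AD is Y = 4967 − 2P and SRAS is Y = 346 + 2P.
Setting them equal: 4621 = 4P, so P = 1155.25.
Substituting into AD, Y = 2656.50.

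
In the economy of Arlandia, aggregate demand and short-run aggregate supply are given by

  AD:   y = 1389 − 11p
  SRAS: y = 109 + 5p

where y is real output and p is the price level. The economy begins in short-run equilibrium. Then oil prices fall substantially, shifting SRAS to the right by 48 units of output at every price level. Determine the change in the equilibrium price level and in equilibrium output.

Δp = -3, Δy = +33

This is a positive supply shock: SRAS shifts right.
New SRAS: y = 157 + 5p.
Set AD = SRAS: 1389 − 11p = 157 + 5p, so 1232 = 16p and p = 77.
y = 1389 − 11·77 = 542.
Initially p = 80, y = 509, so Δp = -3 and Δy = +33.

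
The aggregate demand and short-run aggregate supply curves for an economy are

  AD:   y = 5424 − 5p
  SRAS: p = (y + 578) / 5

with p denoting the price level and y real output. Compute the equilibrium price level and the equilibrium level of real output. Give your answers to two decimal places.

p = 600.20, y = 2423.00

Rearrange SRAS to y = 5p − 578.
Set AD = SRAS: 5424 − 5p = 5p − 578, so 6002 = 10p and p = 600.20.
Substituting into AD, y = 5424 − 5p = 2423.00.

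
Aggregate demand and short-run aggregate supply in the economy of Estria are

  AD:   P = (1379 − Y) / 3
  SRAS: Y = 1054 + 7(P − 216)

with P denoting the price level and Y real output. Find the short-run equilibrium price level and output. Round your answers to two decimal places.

P = 183.70, Y = 827.90

Write SRAS as Y = 1054 + 7P − 1512 = 7P − 458.
Rearrange AD to Y = 1379 − 3P.
Set AD = SRAS: 1379 − 3P = 7P − 458, so 1837 = 10P and P = 183.70.
Substituting into AD, Y = 1379 − 3P = 827.90.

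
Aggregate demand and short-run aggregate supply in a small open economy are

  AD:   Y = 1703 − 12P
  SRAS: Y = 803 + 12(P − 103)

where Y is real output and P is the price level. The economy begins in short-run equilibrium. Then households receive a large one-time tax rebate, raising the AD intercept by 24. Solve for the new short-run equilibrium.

This is a positive demand shock: AD shifts right.
New AD: Y = 1727 − 12P.
SRAS can be written Y = 12P − 433.
Set AD = SRAS: 1727 − 12P = 12P − 433, so 2160 = 24P and P = 90.
Y = 1727 − 12·90 = 647.

P = 90, Y = 647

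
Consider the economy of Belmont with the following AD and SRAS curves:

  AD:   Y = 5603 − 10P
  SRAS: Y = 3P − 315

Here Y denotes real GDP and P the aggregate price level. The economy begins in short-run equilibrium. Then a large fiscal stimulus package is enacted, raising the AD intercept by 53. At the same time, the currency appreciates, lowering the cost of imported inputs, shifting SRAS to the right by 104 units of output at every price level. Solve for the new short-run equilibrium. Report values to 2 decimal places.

After both shocks: AD is Y = 5656 − 10P and SRAS is Y = 3P − 211.
Setting them equal: 5867 = 13P, so P = 451.31.
Substituting into AD, Y = 1142.92.

P = 451.31, Y = 1142.92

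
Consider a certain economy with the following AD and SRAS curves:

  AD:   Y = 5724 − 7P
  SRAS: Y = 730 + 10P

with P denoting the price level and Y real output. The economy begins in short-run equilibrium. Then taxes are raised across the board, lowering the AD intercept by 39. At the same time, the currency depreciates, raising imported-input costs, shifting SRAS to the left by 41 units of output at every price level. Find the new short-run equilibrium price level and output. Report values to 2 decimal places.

After both shocks: AD is Y = 5685 − 7P and SRAS is Y = 689 + 10P.
Setting them equal: 4996 = 17P, so P = 293.88.
Substituting into AD, Y = 3627.82.

P = 293.88, Y = 3627.82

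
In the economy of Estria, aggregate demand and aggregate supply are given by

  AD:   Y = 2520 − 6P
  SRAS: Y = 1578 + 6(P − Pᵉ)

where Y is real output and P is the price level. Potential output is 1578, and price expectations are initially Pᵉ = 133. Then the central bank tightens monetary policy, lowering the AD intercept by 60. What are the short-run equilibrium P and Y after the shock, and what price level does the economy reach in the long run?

AD shifts left: new AD is Y = 2460 − 6P. With Pᵉ = 133, SRAS is Y = 780 + 6P.
Short run: 2460 − 6P = 780 + 6P gives 1680 = 12P, so P = 140 and Y = 2460 − 6·140 = 1620.
Y = 1620 is above potential 1578; expectations adjust and SRAS shifts left until Y = 1578.
Long run: on the new AD curve, 1578 = 2460 − 6P gives P = 147.

Short run: P = 140, Y = 1620. Long run: P = 147.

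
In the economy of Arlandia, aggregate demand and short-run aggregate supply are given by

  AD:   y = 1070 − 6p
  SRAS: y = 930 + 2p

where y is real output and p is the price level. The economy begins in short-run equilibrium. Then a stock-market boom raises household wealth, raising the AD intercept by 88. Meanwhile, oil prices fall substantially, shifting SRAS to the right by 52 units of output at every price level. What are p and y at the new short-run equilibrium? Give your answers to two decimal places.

After both shocks: AD is y = 1158 − 6p and SRAS is y = 982 + 2p.
Setting them equal: 176 = 8p, so p = 22.00.
Substituting into AD, y = 1026.00.

p = 22.00, y = 1026.00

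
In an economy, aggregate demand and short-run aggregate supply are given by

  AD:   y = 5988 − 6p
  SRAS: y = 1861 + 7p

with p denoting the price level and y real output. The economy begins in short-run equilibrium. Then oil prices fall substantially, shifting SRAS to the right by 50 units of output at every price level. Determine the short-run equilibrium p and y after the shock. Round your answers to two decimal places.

This is a positive supply shock: SRAS shifts right.
New SRAS: y = 1911 + 7p.
Set AD = SRAS: 5988 − 6p = 1911 + 7p, so 4077 = 13p and p = 313.62.
Substituting into AD, y = 4106.31.

p = 313.62, y = 4106.31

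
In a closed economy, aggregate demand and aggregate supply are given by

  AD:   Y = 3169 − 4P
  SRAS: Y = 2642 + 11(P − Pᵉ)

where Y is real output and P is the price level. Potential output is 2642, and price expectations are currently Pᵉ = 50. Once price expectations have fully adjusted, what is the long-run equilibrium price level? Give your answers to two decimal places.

Long-run P = 131.75

Short run: with Pᵉ = 50, SRAS is Y = 2092 + 11P. Setting AD = SRAS gives 1077 = 15P, so P = 71.80 and Y = 3169 − 4P = 2881.80.
Output 2881.80 is above potential 2642, so over time expected prices rise and SRAS shifts left until Y returns to 2642.
Long run: Y = 2642 on the AD curve gives 2642 = 3169 − 4P, so P = 131.75.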